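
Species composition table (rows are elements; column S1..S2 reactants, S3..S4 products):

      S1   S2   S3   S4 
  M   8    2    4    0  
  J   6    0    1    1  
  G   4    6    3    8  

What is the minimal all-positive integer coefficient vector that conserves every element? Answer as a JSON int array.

Coefficients: [1, 4, 4, 2]

M: 1·8+4·2 = 16 | 4·4+2·0 = 16
J: 1·6+4·0 = 6 | 4·1+2·1 = 6
G: 1·4+4·6 = 28 | 4·3+2·8 = 28
gcd(1,4,4,2) = 1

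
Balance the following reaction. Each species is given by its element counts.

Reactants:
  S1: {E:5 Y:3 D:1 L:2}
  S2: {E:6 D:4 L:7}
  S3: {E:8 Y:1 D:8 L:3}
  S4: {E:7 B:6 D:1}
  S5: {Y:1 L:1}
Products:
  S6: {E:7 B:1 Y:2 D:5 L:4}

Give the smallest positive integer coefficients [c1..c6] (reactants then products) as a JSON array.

Coefficients: [1, 1, 3, 1, 6, 6]

E: 1·5+1·6+3·8+1·7+6·0 = 42 | 6·7 = 42
B: 1·0+1·0+3·0+1·6+6·0 = 6 | 6·1 = 6
Y: 1·3+1·0+3·1+1·0+6·1 = 12 | 6·2 = 12
D: 1·1+1·4+3·8+1·1+6·0 = 30 | 6·5 = 30
L: 1·2+1·7+3·3+1·0+6·1 = 24 | 6·4 = 24
gcd(1,1,3,1,6,6) = 1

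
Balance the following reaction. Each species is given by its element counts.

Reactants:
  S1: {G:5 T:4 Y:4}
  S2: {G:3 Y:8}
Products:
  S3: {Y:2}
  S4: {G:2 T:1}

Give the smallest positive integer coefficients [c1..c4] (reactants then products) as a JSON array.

G: 1·5+1·3 = 8 | 6·0+4·2 = 8
T: 1·4+1·0 = 4 | 6·0+4·1 = 4
Y: 1·4+1·8 = 12 | 6·2+4·0 = 12
gcd(1,1,6,4) = 1

Coefficients: [1, 1, 6, 4]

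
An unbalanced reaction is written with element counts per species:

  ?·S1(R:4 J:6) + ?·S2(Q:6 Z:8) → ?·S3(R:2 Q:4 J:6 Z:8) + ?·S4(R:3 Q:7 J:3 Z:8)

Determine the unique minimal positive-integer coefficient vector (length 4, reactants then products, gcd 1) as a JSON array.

R: 2·4+3·0 = 8 | 1·2+2·3 = 8
Q: 2·0+3·6 = 18 | 1·4+2·7 = 18
J: 2·6+3·0 = 12 | 1·6+2·3 = 12
Z: 2·0+3·8 = 24 | 1·8+2·8 = 24
gcd(2,3,1,2) = 1

Coefficients: [2, 3, 1, 2]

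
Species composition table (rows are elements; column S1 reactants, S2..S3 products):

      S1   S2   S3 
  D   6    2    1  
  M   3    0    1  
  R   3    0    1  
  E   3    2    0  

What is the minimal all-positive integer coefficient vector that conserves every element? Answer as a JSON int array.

D: 2·6 = 12 | 3·2+6·1 = 12
M: 2·3 = 6 | 3·0+6·1 = 6
R: 2·3 = 6 | 3·0+6·1 = 6
E: 2·3 = 6 | 3·2+6·0 = 6
gcd(2,3,6) = 1

Coefficients: [2, 3, 6]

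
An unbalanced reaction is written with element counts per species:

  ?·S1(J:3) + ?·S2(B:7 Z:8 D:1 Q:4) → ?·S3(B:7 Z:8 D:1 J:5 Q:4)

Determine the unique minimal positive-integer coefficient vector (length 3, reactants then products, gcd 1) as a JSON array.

B: 5·0+3·7 = 21 | 3·7 = 21
Z: 5·0+3·8 = 24 | 3·8 = 24
D: 5·0+3·1 = 3 | 3·1 = 3
J: 5·3+3·0 = 15 | 3·5 = 15
Q: 5·0+3·4 = 12 | 3·4 = 12
gcd(5,3,3) = 1

Coefficients: [5, 3, 3]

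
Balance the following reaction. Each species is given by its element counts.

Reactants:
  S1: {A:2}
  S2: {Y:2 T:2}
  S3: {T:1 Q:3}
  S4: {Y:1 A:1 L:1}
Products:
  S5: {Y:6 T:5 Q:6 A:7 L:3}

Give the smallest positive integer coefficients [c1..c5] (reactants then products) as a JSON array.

Coefficients: [4, 3, 4, 6, 2]

Y: 4·0+3·2+4·0+6·1 = 12 | 2·6 = 12
T: 4·0+3·2+4·1+6·0 = 10 | 2·5 = 10
Q: 4·0+3·0+4·3+6·0 = 12 | 2·6 = 12
A: 4·2+3·0+4·0+6·1 = 14 | 2·7 = 14
L: 4·0+3·0+4·0+6·1 = 6 | 2·3 = 6
gcd(4,3,4,6,2) = 1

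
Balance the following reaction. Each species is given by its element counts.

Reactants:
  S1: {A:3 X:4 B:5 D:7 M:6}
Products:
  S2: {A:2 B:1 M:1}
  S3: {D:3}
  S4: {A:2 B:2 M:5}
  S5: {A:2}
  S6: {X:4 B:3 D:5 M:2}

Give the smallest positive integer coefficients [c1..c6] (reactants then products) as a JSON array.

Coefficients: [6, 4, 4, 4, 1, 6]

A: 6·3 = 18 | 4·2+4·0+4·2+1·2+6·0 = 18
X: 6·4 = 24 | 4·0+4·0+4·0+1·0+6·4 = 24
B: 6·5 = 30 | 4·1+4·0+4·2+1·0+6·3 = 30
D: 6·7 = 42 | 4·0+4·3+4·0+1·0+6·5 = 42
M: 6·6 = 36 | 4·1+4·0+4·5+1·0+6·2 = 36
gcd(6,4,4,4,1,6) = 1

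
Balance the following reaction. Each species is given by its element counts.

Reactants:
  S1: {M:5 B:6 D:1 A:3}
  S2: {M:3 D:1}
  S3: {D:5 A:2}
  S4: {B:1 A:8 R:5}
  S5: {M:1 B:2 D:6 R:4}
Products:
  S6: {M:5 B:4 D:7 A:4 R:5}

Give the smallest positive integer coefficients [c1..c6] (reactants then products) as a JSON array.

Coefficients: [2, 5, 1, 2, 5, 6]

M: 2·5+5·3+1·0+2·0+5·1 = 30 | 6·5 = 30
B: 2·6+5·0+1·0+2·1+5·2 = 24 | 6·4 = 24
D: 2·1+5·1+1·5+2·0+5·6 = 42 | 6·7 = 42
A: 2·3+5·0+1·2+2·8+5·0 = 24 | 6·4 = 24
R: 2·0+5·0+1·0+2·5+5·4 = 30 | 6·5 = 30
gcd(2,5,1,2,5,6) = 1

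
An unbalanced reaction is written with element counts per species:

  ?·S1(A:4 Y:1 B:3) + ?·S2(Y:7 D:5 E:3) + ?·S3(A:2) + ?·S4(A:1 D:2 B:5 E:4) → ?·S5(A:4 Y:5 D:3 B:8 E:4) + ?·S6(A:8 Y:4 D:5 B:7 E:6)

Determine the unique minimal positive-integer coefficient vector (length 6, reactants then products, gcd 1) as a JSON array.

Coefficients: [3, 2, 6, 4, 1, 3]

A: 3·4+2·0+6·2+4·1 = 28 | 1·4+3·8 = 28
Y: 3·1+2·7+6·0+4·0 = 17 | 1·5+3·4 = 17
D: 3·0+2·5+6·0+4·2 = 18 | 1·3+3·5 = 18
B: 3·3+2·0+6·0+4·5 = 29 | 1·8+3·7 = 29
E: 3·0+2·3+6·0+4·4 = 22 | 1·4+3·6 = 22
gcd(3,2,6,4,1,3) = 1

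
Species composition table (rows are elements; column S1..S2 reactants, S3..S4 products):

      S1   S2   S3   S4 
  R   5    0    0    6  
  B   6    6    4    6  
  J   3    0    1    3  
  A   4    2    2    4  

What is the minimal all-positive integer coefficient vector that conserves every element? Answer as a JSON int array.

Coefficients: [6, 1, 3, 5]

R: 6·5+1·0 = 30 | 3·0+5·6 = 30
B: 6·6+1·6 = 42 | 3·4+5·6 = 42
J: 6·3+1·0 = 18 | 3·1+5·3 = 18
A: 6·4+1·2 = 26 | 3·2+5·4 = 26
gcd(6,1,3,5) = 1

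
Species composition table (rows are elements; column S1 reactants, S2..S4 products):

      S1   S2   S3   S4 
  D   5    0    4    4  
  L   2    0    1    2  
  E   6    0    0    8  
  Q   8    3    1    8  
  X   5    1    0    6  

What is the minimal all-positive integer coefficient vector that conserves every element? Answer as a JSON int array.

Coefficients: [4, 2, 2, 3]

D: 4·5 = 20 | 2·0+2·4+3·4 = 20
L: 4·2 = 8 | 2·0+2·1+3·2 = 8
E: 4·6 = 24 | 2·0+2·0+3·8 = 24
Q: 4·8 = 32 | 2·3+2·1+3·8 = 32
X: 4·5 = 20 | 2·1+2·0+3·6 = 20
gcd(4,2,2,3) = 1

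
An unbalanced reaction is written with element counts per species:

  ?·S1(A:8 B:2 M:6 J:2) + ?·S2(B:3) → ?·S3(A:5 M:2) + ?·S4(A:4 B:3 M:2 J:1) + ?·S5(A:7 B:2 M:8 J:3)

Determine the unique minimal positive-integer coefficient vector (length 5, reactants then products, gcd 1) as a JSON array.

A: 6·8+1·0 = 48 | 3·5+3·4+3·7 = 48
B: 6·2+1·3 = 15 | 3·0+3·3+3·2 = 15
M: 6·6+1·0 = 36 | 3·2+3·2+3·8 = 36
J: 6·2+1·0 = 12 | 3·0+3·1+3·3 = 12
gcd(6,1,3,3,3) = 1

Coefficients: [6, 1, 3, 3, 3]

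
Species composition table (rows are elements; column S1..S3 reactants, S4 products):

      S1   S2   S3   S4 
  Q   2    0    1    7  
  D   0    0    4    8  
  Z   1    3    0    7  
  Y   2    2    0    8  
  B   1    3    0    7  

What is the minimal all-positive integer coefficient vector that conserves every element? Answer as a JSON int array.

Coefficients: [5, 3, 4, 2]

Q: 5·2+3·0+4·1 = 14 | 2·7 = 14
D: 5·0+3·0+4·4 = 16 | 2·8 = 16
Z: 5·1+3·3+4·0 = 14 | 2·7 = 14
Y: 5·2+3·2+4·0 = 16 | 2·8 = 16
B: 5·1+3·3+4·0 = 14 | 2·7 = 14
gcd(5,3,4,2) = 1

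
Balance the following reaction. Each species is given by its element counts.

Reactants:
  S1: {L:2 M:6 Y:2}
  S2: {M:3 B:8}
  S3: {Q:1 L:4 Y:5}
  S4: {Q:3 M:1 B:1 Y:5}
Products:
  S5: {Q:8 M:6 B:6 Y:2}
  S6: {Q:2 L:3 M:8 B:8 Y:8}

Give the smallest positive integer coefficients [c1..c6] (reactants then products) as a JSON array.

Q: 5·0+6·0+2·1+6·3 = 20 | 1·8+6·2 = 20
L: 5·2+6·0+2·4+6·0 = 18 | 1·0+6·3 = 18
M: 5·6+6·3+2·0+6·1 = 54 | 1·6+6·8 = 54
B: 5·0+6·8+2·0+6·1 = 54 | 1·6+6·8 = 54
Y: 5·2+6·0+2·5+6·5 = 50 | 1·2+6·8 = 50
gcd(5,6,2,6,1,6) = 1

Coefficients: [5, 6, 2, 6, 1, 6]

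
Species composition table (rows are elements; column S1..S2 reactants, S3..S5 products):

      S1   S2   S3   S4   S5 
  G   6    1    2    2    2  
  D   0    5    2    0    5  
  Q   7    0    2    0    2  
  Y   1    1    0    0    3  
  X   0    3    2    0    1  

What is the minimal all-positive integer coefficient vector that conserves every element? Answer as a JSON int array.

Coefficients: [2, 4, 5, 1, 2]

G: 2·6+4·1 = 16 | 5·2+1·2+2·2 = 16
D: 2·0+4·5 = 20 | 5·2+1·0+2·5 = 20
Q: 2·7+4·0 = 14 | 5·2+1·0+2·2 = 14
Y: 2·1+4·1 = 6 | 5·0+1·0+2·3 = 6
X: 2·0+4·3 = 12 | 5·2+1·0+2·1 = 12
gcd(2,4,5,1,2) = 1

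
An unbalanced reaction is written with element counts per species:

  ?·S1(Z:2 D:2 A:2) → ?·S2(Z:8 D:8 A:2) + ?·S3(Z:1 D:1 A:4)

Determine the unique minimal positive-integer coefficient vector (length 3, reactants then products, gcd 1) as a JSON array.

Z: 5·2 = 10 | 1·8+2·1 = 10
D: 5·2 = 10 | 1·8+2·1 = 10
A: 5·2 = 10 | 1·2+2·4 = 10
gcd(5,1,2) = 1

Coefficients: [5, 1, 2]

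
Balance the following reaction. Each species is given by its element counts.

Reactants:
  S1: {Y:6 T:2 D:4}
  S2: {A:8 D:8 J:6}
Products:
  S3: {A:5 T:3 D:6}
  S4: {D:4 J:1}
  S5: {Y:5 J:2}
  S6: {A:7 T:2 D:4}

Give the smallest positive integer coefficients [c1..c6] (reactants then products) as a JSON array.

Coefficients: [5, 3, 2, 6, 6, 2]

Y: 5·6+3·0 = 30 | 2·0+6·0+6·5+2·0 = 30
A: 5·0+3·8 = 24 | 2·5+6·0+6·0+2·7 = 24
T: 5·2+3·0 = 10 | 2·3+6·0+6·0+2·2 = 10
D: 5·4+3·8 = 44 | 2·6+6·4+6·0+2·4 = 44
J: 5·0+3·6 = 18 | 2·0+6·1+6·2+2·0 = 18
gcd(5,3,2,6,6,2) = 1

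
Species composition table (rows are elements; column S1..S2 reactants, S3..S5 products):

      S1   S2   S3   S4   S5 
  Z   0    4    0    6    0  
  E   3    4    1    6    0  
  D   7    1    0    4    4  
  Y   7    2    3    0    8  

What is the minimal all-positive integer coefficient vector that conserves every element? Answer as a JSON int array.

Z: 2·0+6·4 = 24 | 6·0+4·6+1·0 = 24
E: 2·3+6·4 = 30 | 6·1+4·6+1·0 = 30
D: 2·7+6·1 = 20 | 6·0+4·4+1·4 = 20
Y: 2·7+6·2 = 26 | 6·3+4·0+1·8 = 26
gcd(2,6,6,4,1) = 1

Coefficients: [2, 6, 6, 4, 1]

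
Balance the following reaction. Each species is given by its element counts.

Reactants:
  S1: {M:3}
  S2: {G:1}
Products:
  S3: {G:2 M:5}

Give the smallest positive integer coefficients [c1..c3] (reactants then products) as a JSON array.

G: 5·0+6·1 = 6 | 3·2 = 6
M: 5·3+6·0 = 15 | 3·5 = 15
gcd(5,6,3) = 1

Coefficients: [5, 6, 3]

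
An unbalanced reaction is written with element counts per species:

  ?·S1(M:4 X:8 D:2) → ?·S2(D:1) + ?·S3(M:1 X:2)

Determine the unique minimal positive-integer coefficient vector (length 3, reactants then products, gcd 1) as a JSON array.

M: 1·4 = 4 | 2·0+4·1 = 4
X: 1·8 = 8 | 2·0+4·2 = 8
D: 1·2 = 2 | 2·1+4·0 = 2
gcd(1,2,4) = 1

Coefficients: [1, 2, 4]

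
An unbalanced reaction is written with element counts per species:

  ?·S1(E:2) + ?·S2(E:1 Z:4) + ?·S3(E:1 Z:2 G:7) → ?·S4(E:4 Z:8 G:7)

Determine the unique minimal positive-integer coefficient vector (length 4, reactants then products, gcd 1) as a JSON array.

Coefficients: [3, 6, 4, 4]

E: 3·2+6·1+4·1 = 16 | 4·4 = 16
Z: 3·0+6·4+4·2 = 32 | 4·8 = 32
G: 3·0+6·0+4·7 = 28 | 4·7 = 28
gcd(3,6,4,4) = 1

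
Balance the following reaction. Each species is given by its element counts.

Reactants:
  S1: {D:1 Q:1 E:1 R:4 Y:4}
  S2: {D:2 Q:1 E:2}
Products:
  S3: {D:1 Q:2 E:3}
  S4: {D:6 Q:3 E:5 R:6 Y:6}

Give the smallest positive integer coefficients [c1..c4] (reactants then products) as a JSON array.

Coefficients: [3, 5, 1, 2]

D: 3·1+5·2 = 13 | 1·1+2·6 = 13
Q: 3·1+5·1 = 8 | 1·2+2·3 = 8
E: 3·1+5·2 = 13 | 1·3+2·5 = 13
R: 3·4+5·0 = 12 | 1·0+2·6 = 12
Y: 3·4+5·0 = 12 | 1·0+2·6 = 12
gcd(3,5,1,2) = 1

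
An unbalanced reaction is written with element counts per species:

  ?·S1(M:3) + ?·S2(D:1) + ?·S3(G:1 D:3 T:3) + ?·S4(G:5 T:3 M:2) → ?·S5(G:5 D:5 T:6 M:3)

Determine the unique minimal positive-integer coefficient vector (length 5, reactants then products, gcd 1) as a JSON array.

Coefficients: [2, 5, 5, 3, 4]

G: 2·0+5·0+5·1+3·5 = 20 | 4·5 = 20
D: 2·0+5·1+5·3+3·0 = 20 | 4·5 = 20
T: 2·0+5·0+5·3+3·3 = 24 | 4·6 = 24
M: 2·3+5·0+5·0+3·2 = 12 | 4·3 = 12
gcd(2,5,5,3,4) = 1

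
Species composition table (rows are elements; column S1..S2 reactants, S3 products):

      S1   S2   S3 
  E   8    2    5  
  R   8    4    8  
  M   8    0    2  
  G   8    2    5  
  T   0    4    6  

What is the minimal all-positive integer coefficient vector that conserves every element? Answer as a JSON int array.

Coefficients: [1, 6, 4]

E: 1·8+6·2 = 20 | 4·5 = 20
R: 1·8+6·4 = 32 | 4·8 = 32
M: 1·8+6·0 = 8 | 4·2 = 8
G: 1·8+6·2 = 20 | 4·5 = 20
T: 1·0+6·4 = 24 | 4·6 = 24
gcd(1,6,4) = 1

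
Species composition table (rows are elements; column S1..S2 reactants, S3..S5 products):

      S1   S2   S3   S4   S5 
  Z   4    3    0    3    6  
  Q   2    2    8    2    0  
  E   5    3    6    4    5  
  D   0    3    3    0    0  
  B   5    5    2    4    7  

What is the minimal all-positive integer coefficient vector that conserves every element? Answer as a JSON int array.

Z: 6·4+1·3 = 27 | 1·0+3·3+3·6 = 27
Q: 6·2+1·2 = 14 | 1·8+3·2+3·0 = 14
E: 6·5+1·3 = 33 | 1·6+3·4+3·5 = 33
D: 6·0+1·3 = 3 | 1·3+3·0+3·0 = 3
B: 6·5+1·5 = 35 | 1·2+3·4+3·7 = 35
gcd(6,1,1,3,3) = 1

Coefficients: [6, 1, 1, 3, 3]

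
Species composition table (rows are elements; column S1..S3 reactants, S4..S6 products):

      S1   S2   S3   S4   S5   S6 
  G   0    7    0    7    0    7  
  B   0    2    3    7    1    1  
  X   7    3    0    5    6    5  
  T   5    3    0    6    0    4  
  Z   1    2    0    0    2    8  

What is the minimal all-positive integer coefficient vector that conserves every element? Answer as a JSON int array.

G: 2·0+4·7+5·0 = 28 | 3·7+1·0+1·7 = 28
B: 2·0+4·2+5·3 = 23 | 3·7+1·1+1·1 = 23
X: 2·7+4·3+5·0 = 26 | 3·5+1·6+1·5 = 26
T: 2·5+4·3+5·0 = 22 | 3·6+1·0+1·4 = 22
Z: 2·1+4·2+5·0 = 10 | 3·0+1·2+1·8 = 10
gcd(2,4,5,3,1,1) = 1

Coefficients: [2, 4, 5, 3, 1, 1]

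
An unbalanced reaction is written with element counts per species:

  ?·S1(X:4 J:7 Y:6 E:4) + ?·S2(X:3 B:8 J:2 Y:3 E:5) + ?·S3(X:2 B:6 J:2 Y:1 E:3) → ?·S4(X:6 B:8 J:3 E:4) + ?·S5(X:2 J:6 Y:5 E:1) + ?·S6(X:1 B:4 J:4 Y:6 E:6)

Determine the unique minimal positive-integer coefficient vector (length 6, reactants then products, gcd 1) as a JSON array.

X: 5·4+3·3+6·2 = 41 | 5·6+3·2+5·1 = 41
B: 5·0+3·8+6·6 = 60 | 5·8+3·0+5·4 = 60
J: 5·7+3·2+6·2 = 53 | 5·3+3·6+5·4 = 53
Y: 5·6+3·3+6·1 = 45 | 5·0+3·5+5·6 = 45
E: 5·4+3·5+6·3 = 53 | 5·4+3·1+5·6 = 53
gcd(5,3,6,5,3,5) = 1

Coefficients: [5, 3, 6, 5, 3, 5]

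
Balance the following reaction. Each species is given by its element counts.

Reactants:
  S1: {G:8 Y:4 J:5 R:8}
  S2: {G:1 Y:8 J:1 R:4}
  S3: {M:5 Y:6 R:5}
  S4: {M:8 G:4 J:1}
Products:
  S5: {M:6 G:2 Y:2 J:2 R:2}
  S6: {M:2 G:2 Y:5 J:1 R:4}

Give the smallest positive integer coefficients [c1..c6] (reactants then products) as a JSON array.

M: 1·0+2·0+2·5+1·8 = 18 | 1·6+6·2 = 18
G: 1·8+2·1+2·0+1·4 = 14 | 1·2+6·2 = 14
Y: 1·4+2·8+2·6+1·0 = 32 | 1·2+6·5 = 32
J: 1·5+2·1+2·0+1·1 = 8 | 1·2+6·1 = 8
R: 1·8+2·4+2·5+1·0 = 26 | 1·2+6·4 = 26
gcd(1,2,2,1,1,6) = 1

Coefficients: [1, 2, 2, 1, 1, 6]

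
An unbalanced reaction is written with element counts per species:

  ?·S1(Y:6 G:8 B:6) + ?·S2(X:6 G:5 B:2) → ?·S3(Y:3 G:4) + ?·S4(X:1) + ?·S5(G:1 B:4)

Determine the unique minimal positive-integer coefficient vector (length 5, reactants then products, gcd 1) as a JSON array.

X: 3·0+1·6 = 6 | 6·0+6·1+5·0 = 6
Y: 3·6+1·0 = 18 | 6·3+6·0+5·0 = 18
G: 3·8+1·5 = 29 | 6·4+6·0+5·1 = 29
B: 3·6+1·2 = 20 | 6·0+6·0+5·4 = 20
gcd(3,1,6,6,5) = 1

Coefficients: [3, 1, 6, 6, 5]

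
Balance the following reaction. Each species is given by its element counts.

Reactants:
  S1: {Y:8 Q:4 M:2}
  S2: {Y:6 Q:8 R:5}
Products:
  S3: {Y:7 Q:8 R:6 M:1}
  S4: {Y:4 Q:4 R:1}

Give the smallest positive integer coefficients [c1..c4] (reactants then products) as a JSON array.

Y: 1·8+3·6 = 26 | 2·7+3·4 = 26
Q: 1·4+3·8 = 28 | 2·8+3·4 = 28
R: 1·0+3·5 = 15 | 2·6+3·1 = 15
M: 1·2+3·0 = 2 | 2·1+3·0 = 2
gcd(1,3,2,3) = 1

Coefficients: [1, 3, 2, 3]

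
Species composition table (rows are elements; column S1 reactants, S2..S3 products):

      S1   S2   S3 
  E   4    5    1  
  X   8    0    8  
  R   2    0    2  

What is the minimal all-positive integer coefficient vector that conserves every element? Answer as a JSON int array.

Coefficients: [5, 3, 5]

E: 5·4 = 20 | 3·5+5·1 = 20
X: 5·8 = 40 | 3·0+5·8 = 40
R: 5·2 = 10 | 3·0+5·2 = 10
gcd(5,3,5) = 1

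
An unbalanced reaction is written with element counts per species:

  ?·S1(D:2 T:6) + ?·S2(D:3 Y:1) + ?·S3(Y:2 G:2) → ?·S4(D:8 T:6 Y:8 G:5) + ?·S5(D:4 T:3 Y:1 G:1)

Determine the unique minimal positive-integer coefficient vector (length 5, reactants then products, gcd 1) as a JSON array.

Coefficients: [3, 6, 6, 2, 2]

D: 3·2+6·3+6·0 = 24 | 2·8+2·4 = 24
T: 3·6+6·0+6·0 = 18 | 2·6+2·3 = 18
Y: 3·0+6·1+6·2 = 18 | 2·8+2·1 = 18
G: 3·0+6·0+6·2 = 12 | 2·5+2·1 = 12
gcd(3,6,6,2,2) = 1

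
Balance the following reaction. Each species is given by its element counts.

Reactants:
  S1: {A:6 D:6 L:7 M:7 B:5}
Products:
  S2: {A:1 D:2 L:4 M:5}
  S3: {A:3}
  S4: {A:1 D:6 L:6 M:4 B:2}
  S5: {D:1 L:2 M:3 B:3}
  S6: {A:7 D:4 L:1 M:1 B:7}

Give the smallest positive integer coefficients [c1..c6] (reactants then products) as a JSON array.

Coefficients: [5, 2, 6, 3, 4, 1]

A: 5·6 = 30 | 2·1+6·3+3·1+4·0+1·7 = 30
D: 5·6 = 30 | 2·2+6·0+3·6+4·1+1·4 = 30
L: 5·7 = 35 | 2·4+6·0+3·6+4·2+1·1 = 35
M: 5·7 = 35 | 2·5+6·0+3·4+4·3+1·1 = 35
B: 5·5 = 25 | 2·0+6·0+3·2+4·3+1·7 = 25
gcd(5,2,6,3,4,1) = 1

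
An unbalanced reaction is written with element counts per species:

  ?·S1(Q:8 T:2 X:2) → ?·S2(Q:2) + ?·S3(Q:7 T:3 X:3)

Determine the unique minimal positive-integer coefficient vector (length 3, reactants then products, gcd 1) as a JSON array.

Q: 3·8 = 24 | 5·2+2·7 = 24
T: 3·2 = 6 | 5·0+2·3 = 6
X: 3·2 = 6 | 5·0+2·3 = 6
gcd(3,5,2) = 1

Coefficients: [3, 5, 2]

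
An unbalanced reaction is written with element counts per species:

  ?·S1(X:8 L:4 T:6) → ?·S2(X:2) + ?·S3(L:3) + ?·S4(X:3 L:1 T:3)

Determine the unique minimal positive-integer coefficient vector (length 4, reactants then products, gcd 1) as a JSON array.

Coefficients: [3, 3, 2, 6]

X: 3·8 = 24 | 3·2+2·0+6·3 = 24
L: 3·4 = 12 | 3·0+2·3+6·1 = 12
T: 3·6 = 18 | 3·0+2·0+6·3 = 18
gcd(3,3,2,6) = 1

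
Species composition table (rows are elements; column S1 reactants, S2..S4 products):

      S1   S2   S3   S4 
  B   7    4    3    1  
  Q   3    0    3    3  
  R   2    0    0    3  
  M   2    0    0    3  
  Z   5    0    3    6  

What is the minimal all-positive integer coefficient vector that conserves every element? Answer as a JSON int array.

B: 3·7 = 21 | 4·4+1·3+2·1 = 21
Q: 3·3 = 9 | 4·0+1·3+2·3 = 9
R: 3·2 = 6 | 4·0+1·0+2·3 = 6
M: 3·2 = 6 | 4·0+1·0+2·3 = 6
Z: 3·5 = 15 | 4·0+1·3+2·6 = 15
gcd(3,4,1,2) = 1

Coefficients: [3, 4, 1, 2]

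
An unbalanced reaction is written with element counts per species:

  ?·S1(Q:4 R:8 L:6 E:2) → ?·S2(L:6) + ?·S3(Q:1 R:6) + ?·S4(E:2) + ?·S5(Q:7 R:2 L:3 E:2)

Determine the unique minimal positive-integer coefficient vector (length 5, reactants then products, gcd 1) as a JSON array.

Q: 5·4 = 20 | 4·0+6·1+3·0+2·7 = 20
R: 5·8 = 40 | 4·0+6·6+3·0+2·2 = 40
L: 5·6 = 30 | 4·6+6·0+3·0+2·3 = 30
E: 5·2 = 10 | 4·0+6·0+3·2+2·2 = 10
gcd(5,4,6,3,2) = 1

Coefficients: [5, 4, 6, 3, 2]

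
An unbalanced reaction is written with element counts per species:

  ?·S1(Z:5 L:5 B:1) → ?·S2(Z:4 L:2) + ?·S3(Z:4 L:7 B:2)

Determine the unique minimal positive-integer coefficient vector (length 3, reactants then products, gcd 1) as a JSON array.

Z: 4·5 = 20 | 3·4+2·4 = 20
L: 4·5 = 20 | 3·2+2·7 = 20
B: 4·1 = 4 | 3·0+2·2 = 4
gcd(4,3,2) = 1

Coefficients: [4, 3, 2]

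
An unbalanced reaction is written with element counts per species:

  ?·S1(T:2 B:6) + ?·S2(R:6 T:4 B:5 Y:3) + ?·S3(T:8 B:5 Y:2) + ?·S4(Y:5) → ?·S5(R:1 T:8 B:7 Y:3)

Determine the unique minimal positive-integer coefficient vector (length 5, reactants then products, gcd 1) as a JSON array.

R: 2·0+1·6+5·0+1·0 = 6 | 6·1 = 6
T: 2·2+1·4+5·8+1·0 = 48 | 6·8 = 48
B: 2·6+1·5+5·5+1·0 = 42 | 6·7 = 42
Y: 2·0+1·3+5·2+1·5 = 18 | 6·3 = 18
gcd(2,1,5,1,6) = 1

Coefficients: [2, 1, 5, 1, 6]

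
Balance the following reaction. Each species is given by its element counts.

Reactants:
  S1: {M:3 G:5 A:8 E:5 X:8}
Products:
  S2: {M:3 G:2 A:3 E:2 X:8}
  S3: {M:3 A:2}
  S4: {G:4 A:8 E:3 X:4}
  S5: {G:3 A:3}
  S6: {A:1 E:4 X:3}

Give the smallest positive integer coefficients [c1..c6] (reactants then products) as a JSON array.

M: 5·3 = 15 | 3·3+2·3+1·0+5·0+4·0 = 15
G: 5·5 = 25 | 3·2+2·0+1·4+5·3+4·0 = 25
A: 5·8 = 40 | 3·3+2·2+1·8+5·3+4·1 = 40
E: 5·5 = 25 | 3·2+2·0+1·3+5·0+4·4 = 25
X: 5·8 = 40 | 3·8+2·0+1·4+5·0+4·3 = 40
gcd(5,3,2,1,5,4) = 1

Coefficients: [5, 3, 2, 1, 5, 4]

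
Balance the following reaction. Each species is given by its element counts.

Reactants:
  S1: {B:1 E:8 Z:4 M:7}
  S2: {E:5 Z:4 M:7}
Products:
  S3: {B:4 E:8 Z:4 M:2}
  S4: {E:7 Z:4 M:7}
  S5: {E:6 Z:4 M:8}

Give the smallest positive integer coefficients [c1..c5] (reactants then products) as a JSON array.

Coefficients: [4, 4, 1, 2, 5]

B: 4·1+4·0 = 4 | 1·4+2·0+5·0 = 4
E: 4·8+4·5 = 52 | 1·8+2·7+5·6 = 52
Z: 4·4+4·4 = 32 | 1·4+2·4+5·4 = 32
M: 4·7+4·7 = 56 | 1·2+2·7+5·8 = 56
gcd(4,4,1,2,5) = 1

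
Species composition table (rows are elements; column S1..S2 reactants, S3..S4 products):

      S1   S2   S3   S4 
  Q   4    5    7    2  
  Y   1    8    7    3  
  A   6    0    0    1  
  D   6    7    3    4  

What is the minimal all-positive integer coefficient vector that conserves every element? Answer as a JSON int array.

Coefficients: [1, 3, 1, 6]

Q: 1·4+3·5 = 19 | 1·7+6·2 = 19
Y: 1·1+3·8 = 25 | 1·7+6·3 = 25
A: 1·6+3·0 = 6 | 1·0+6·1 = 6
D: 1·6+3·7 = 27 | 1·3+6·4 = 27
gcd(1,3,1,6) = 1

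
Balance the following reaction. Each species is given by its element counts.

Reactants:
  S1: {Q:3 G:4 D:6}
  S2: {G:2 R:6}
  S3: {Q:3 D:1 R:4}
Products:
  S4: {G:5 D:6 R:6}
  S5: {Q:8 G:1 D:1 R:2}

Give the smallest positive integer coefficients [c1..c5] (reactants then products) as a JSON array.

Coefficients: [5, 4, 3, 5, 3]

Q: 5·3+4·0+3·3 = 24 | 5·0+3·8 = 24
G: 5·4+4·2+3·0 = 28 | 5·5+3·1 = 28
D: 5·6+4·0+3·1 = 33 | 5·6+3·1 = 33
R: 5·0+4·6+3·4 = 36 | 5·6+3·2 = 36
gcd(5,4,3,5,3) = 1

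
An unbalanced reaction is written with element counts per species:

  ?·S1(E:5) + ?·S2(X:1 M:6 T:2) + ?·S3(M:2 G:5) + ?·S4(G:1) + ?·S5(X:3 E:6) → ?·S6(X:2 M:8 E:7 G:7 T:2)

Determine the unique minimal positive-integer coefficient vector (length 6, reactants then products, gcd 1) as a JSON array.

X: 3·0+3·1+3·0+6·0+1·3 = 6 | 3·2 = 6
M: 3·0+3·6+3·2+6·0+1·0 = 24 | 3·8 = 24
E: 3·5+3·0+3·0+6·0+1·6 = 21 | 3·7 = 21
G: 3·0+3·0+3·5+6·1+1·0 = 21 | 3·7 = 21
T: 3·0+3·2+3·0+6·0+1·0 = 6 | 3·2 = 6
gcd(3,3,3,6,1,3) = 1

Coefficients: [3, 3, 3, 6, 1, 3]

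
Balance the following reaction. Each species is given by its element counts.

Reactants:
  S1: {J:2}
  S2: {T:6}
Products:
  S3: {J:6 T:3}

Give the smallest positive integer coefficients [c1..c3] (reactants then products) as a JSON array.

J: 6·2+1·0 = 12 | 2·6 = 12
T: 6·0+1·6 = 6 | 2·3 = 6
gcd(6,1,2) = 1

Coefficients: [6, 1, 2]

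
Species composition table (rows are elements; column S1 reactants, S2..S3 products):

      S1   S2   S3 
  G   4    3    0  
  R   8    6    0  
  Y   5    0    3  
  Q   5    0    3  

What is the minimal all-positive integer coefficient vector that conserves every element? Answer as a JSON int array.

G: 3·4 = 12 | 4·3+5·0 = 12
R: 3·8 = 24 | 4·6+5·0 = 24
Y: 3·5 = 15 | 4·0+5·3 = 15
Q: 3·5 = 15 | 4·0+5·3 = 15
gcd(3,4,5) = 1

Coefficients: [3, 4, 5]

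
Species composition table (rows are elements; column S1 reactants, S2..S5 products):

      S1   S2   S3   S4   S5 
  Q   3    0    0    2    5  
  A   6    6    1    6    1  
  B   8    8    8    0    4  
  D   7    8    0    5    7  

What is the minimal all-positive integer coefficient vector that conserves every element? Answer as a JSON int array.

Coefficients: [6, 1, 4, 4, 2]

Q: 6·3 = 18 | 1·0+4·0+4·2+2·5 = 18
A: 6·6 = 36 | 1·6+4·1+4·6+2·1 = 36
B: 6·8 = 48 | 1·8+4·8+4·0+2·4 = 48
D: 6·7 = 42 | 1·8+4·0+4·5+2·7 = 42
gcd(6,1,4,4,2) = 1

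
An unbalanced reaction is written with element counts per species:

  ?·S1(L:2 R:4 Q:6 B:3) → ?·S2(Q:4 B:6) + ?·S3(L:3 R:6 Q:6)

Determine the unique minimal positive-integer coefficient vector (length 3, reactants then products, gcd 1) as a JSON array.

Coefficients: [6, 3, 4]

L: 6·2 = 12 | 3·0+4·3 = 12
R: 6·4 = 24 | 3·0+4·6 = 24
Q: 6·6 = 36 | 3·4+4·6 = 36
B: 6·3 = 18 | 3·6+4·0 = 18
gcd(6,3,4) = 1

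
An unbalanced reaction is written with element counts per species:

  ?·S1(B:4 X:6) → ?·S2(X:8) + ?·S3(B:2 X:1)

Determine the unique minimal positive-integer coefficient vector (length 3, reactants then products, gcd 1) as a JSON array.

B: 2·4 = 8 | 1·0+4·2 = 8
X: 2·6 = 12 | 1·8+4·1 = 12
gcd(2,1,4) = 1

Coefficients: [2, 1, 4]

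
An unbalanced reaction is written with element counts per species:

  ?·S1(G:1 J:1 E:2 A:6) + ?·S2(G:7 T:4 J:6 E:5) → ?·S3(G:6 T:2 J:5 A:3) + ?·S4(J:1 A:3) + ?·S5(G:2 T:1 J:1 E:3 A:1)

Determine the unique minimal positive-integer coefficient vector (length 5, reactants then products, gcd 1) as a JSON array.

G: 4·1+2·7 = 18 | 1·6+5·0+6·2 = 18
T: 4·0+2·4 = 8 | 1·2+5·0+6·1 = 8
J: 4·1+2·6 = 16 | 1·5+5·1+6·1 = 16
E: 4·2+2·5 = 18 | 1·0+5·0+6·3 = 18
A: 4·6+2·0 = 24 | 1·3+5·3+6·1 = 24
gcd(4,2,1,5,6) = 1

Coefficients: [4, 2, 1, 5, 6]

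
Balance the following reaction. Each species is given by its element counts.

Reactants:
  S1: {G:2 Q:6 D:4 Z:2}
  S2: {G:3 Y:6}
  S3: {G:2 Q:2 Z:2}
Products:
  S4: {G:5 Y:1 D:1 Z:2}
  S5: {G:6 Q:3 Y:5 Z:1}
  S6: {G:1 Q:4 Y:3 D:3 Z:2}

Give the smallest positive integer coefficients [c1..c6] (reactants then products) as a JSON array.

Coefficients: [4, 6, 4, 1, 4, 5]

G: 4·2+6·3+4·2 = 34 | 1·5+4·6+5·1 = 34
Q: 4·6+6·0+4·2 = 32 | 1·0+4·3+5·4 = 32
Y: 4·0+6·6+4·0 = 36 | 1·1+4·5+5·3 = 36
D: 4·4+6·0+4·0 = 16 | 1·1+4·0+5·3 = 16
Z: 4·2+6·0+4·2 = 16 | 1·2+4·1+5·2 = 16
gcd(4,6,4,1,4,5) = 1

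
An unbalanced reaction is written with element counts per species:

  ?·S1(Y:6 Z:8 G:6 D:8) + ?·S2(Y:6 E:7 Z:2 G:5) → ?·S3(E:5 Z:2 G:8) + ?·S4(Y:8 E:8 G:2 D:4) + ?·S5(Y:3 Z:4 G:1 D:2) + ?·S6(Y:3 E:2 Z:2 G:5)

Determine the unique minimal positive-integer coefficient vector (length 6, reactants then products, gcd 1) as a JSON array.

Y: 3·6+6·6 = 54 | 2·0+3·8+6·3+4·3 = 54
E: 3·0+6·7 = 42 | 2·5+3·8+6·0+4·2 = 42
Z: 3·8+6·2 = 36 | 2·2+3·0+6·4+4·2 = 36
G: 3·6+6·5 = 48 | 2·8+3·2+6·1+4·5 = 48
D: 3·8+6·0 = 24 | 2·0+3·4+6·2+4·0 = 24
gcd(3,6,2,3,6,4) = 1

Coefficients: [3, 6, 2, 3, 6, 4]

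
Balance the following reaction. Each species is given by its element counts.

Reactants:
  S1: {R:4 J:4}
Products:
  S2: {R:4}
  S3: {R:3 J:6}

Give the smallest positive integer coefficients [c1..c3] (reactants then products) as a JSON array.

R: 6·4 = 24 | 3·4+4·3 = 24
J: 6·4 = 24 | 3·0+4·6 = 24
gcd(6,3,4) = 1

Coefficients: [6, 3, 4]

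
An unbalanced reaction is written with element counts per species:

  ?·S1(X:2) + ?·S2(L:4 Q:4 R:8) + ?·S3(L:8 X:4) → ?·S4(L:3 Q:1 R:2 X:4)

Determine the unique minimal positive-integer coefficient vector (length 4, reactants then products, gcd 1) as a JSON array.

L: 6·0+1·4+1·8 = 12 | 4·3 = 12
Q: 6·0+1·4+1·0 = 4 | 4·1 = 4
R: 6·0+1·8+1·0 = 8 | 4·2 = 8
X: 6·2+1·0+1·4 = 16 | 4·4 = 16
gcd(6,1,1,4) = 1

Coefficients: [6, 1, 1, 4]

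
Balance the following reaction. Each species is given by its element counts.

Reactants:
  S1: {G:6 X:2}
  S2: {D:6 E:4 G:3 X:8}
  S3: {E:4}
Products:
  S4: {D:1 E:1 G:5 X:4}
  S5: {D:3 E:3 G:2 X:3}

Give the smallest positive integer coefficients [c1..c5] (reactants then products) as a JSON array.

D: 5·0+4·6+2·0 = 24 | 6·1+6·3 = 24
E: 5·0+4·4+2·4 = 24 | 6·1+6·3 = 24
G: 5·6+4·3+2·0 = 42 | 6·5+6·2 = 42
X: 5·2+4·8+2·0 = 42 | 6·4+6·3 = 42
gcd(5,4,2,6,6) = 1

Coefficients: [5, 4, 2, 6, 6]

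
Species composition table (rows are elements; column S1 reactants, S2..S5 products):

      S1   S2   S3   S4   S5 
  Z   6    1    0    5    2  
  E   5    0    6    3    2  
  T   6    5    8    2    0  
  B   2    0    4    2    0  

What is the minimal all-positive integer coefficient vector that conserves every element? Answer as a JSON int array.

Coefficients: [6, 4, 1, 4, 6]

Z: 6·6 = 36 | 4·1+1·0+4·5+6·2 = 36
E: 6·5 = 30 | 4·0+1·6+4·3+6·2 = 30
T: 6·6 = 36 | 4·5+1·8+4·2+6·0 = 36
B: 6·2 = 12 | 4·0+1·4+4·2+6·0 = 12
gcd(6,4,1,4,6) = 1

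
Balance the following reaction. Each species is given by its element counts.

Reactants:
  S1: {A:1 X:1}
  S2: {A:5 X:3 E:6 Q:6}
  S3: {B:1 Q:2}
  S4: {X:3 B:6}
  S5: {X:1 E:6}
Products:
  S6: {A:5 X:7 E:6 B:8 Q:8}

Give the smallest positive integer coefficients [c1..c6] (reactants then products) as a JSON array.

Coefficients: [5, 2, 6, 3, 1, 3]

A: 5·1+2·5+6·0+3·0+1·0 = 15 | 3·5 = 15
X: 5·1+2·3+6·0+3·3+1·1 = 21 | 3·7 = 21
E: 5·0+2·6+6·0+3·0+1·6 = 18 | 3·6 = 18
B: 5·0+2·0+6·1+3·6+1·0 = 24 | 3·8 = 24
Q: 5·0+2·6+6·2+3·0+1·0 = 24 | 3·8 = 24
gcd(5,2,6,3,1,3) = 1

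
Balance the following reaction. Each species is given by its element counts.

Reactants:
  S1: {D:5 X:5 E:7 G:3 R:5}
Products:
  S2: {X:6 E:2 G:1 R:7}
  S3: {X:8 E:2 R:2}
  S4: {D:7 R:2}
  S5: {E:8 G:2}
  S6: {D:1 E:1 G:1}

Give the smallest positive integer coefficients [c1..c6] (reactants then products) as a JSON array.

D: 4·5 = 20 | 2·0+1·0+2·7+2·0+6·1 = 20
X: 4·5 = 20 | 2·6+1·8+2·0+2·0+6·0 = 20
E: 4·7 = 28 | 2·2+1·2+2·0+2·8+6·1 = 28
G: 4·3 = 12 | 2·1+1·0+2·0+2·2+6·1 = 12
R: 4·5 = 20 | 2·7+1·2+2·2+2·0+6·0 = 20
gcd(4,2,1,2,2,6) = 1

Coefficients: [4, 2, 1, 2, 2, 6]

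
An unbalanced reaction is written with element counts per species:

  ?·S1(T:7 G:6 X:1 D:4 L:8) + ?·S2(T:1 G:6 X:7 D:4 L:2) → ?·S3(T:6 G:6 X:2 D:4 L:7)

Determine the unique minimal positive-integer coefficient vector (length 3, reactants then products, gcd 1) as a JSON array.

Coefficients: [5, 1, 6]

T: 5·7+1·1 = 36 | 6·6 = 36
G: 5·6+1·6 = 36 | 6·6 = 36
X: 5·1+1·7 = 12 | 6·2 = 12
D: 5·4+1·4 = 24 | 6·4 = 24
L: 5·8+1·2 = 42 | 6·7 = 42
gcd(5,1,6) = 1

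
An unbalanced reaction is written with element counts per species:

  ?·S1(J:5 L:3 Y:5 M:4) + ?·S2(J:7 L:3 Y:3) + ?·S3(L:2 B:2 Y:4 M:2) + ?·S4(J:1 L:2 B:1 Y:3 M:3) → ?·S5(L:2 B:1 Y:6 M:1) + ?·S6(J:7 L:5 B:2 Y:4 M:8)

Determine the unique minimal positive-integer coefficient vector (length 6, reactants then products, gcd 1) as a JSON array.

J: 3·5+1·7+4·0+6·1 = 28 | 6·0+4·7 = 28
L: 3·3+1·3+4·2+6·2 = 32 | 6·2+4·5 = 32
B: 3·0+1·0+4·2+6·1 = 14 | 6·1+4·2 = 14
Y: 3·5+1·3+4·4+6·3 = 52 | 6·6+4·4 = 52
M: 3·4+1·0+4·2+6·3 = 38 | 6·1+4·8 = 38
gcd(3,1,4,6,6,4) = 1

Coefficients: [3, 1, 4, 6, 6, 4]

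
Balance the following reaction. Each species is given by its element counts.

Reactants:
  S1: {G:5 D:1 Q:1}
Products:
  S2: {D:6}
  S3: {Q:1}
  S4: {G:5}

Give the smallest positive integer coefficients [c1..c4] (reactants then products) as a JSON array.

G: 6·5 = 30 | 1·0+6·0+6·5 = 30
D: 6·1 = 6 | 1·6+6·0+6·0 = 6
Q: 6·1 = 6 | 1·0+6·1+6·0 = 6
gcd(6,1,6,6) = 1

Coefficients: [6, 1, 6, 6]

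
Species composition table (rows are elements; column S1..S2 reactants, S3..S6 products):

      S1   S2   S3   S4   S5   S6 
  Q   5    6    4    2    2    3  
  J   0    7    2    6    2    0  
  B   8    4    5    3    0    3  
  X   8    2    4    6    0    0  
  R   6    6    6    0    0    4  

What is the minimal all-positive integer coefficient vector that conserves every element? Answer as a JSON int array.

Coefficients: [3, 4, 5, 2, 3, 3]

Q: 3·5+4·6 = 39 | 5·4+2·2+3·2+3·3 = 39
J: 3·0+4·7 = 28 | 5·2+2·6+3·2+3·0 = 28
B: 3·8+4·4 = 40 | 5·5+2·3+3·0+3·3 = 40
X: 3·8+4·2 = 32 | 5·4+2·6+3·0+3·0 = 32
R: 3·6+4·6 = 42 | 5·6+2·0+3·0+3·4 = 42
gcd(3,4,5,2,3,3) = 1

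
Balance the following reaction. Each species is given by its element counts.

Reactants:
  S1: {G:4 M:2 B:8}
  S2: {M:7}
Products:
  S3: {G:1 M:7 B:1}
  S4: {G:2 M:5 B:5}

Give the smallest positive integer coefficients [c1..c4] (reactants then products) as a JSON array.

G: 3·4+6·0 = 12 | 4·1+4·2 = 12
M: 3·2+6·7 = 48 | 4·7+4·5 = 48
B: 3·8+6·0 = 24 | 4·1+4·5 = 24
gcd(3,6,4,4) = 1

Coefficients: [3, 6, 4, 4]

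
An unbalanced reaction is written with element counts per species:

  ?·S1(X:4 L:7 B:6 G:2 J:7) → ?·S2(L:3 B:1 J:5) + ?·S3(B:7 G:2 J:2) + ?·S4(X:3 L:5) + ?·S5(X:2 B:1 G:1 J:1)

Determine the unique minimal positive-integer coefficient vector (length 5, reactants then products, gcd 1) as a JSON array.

Coefficients: [5, 5, 3, 4, 4]

X: 5·4 = 20 | 5·0+3·0+4·3+4·2 = 20
L: 5·7 = 35 | 5·3+3·0+4·5+4·0 = 35
B: 5·6 = 30 | 5·1+3·7+4·0+4·1 = 30
G: 5·2 = 10 | 5·0+3·2+4·0+4·1 = 10
J: 5·7 = 35 | 5·5+3·2+4·0+4·1 = 35
gcd(5,5,3,4,4) = 1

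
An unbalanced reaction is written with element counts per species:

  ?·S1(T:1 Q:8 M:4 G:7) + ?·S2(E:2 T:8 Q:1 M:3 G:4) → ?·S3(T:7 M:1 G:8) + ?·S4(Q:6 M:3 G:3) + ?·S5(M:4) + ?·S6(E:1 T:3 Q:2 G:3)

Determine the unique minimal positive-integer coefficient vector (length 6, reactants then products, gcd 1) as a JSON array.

Coefficients: [3, 2, 1, 3, 2, 4]

E: 3·0+2·2 = 4 | 1·0+3·0+2·0+4·1 = 4
T: 3·1+2·8 = 19 | 1·7+3·0+2·0+4·3 = 19
Q: 3·8+2·1 = 26 | 1·0+3·6+2·0+4·2 = 26
M: 3·4+2·3 = 18 | 1·1+3·3+2·4+4·0 = 18
G: 3·7+2·4 = 29 | 1·8+3·3+2·0+4·3 = 29
gcd(3,2,1,3,2,4) = 1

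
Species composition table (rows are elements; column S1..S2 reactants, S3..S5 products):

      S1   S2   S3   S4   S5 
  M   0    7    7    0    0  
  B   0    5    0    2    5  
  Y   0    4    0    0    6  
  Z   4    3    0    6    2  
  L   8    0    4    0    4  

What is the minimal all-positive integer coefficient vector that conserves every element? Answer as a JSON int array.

M: 5·0+6·7 = 42 | 6·7+5·0+4·0 = 42
B: 5·0+6·5 = 30 | 6·0+5·2+4·5 = 30
Y: 5·0+6·4 = 24 | 6·0+5·0+4·6 = 24
Z: 5·4+6·3 = 38 | 6·0+5·6+4·2 = 38
L: 5·8+6·0 = 40 | 6·4+5·0+4·4 = 40
gcd(5,6,6,5,4) = 1

Coefficients: [5, 6, 6, 5, 4]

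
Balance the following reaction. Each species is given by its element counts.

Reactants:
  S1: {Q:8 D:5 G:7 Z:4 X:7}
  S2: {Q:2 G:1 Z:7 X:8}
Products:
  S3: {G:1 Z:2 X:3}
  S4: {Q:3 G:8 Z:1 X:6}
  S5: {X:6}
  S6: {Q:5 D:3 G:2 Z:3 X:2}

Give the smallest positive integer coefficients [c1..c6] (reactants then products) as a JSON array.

Coefficients: [3, 2, 5, 1, 1, 5]

Q: 3·8+2·2 = 28 | 5·0+1·3+1·0+5·5 = 28
D: 3·5+2·0 = 15 | 5·0+1·0+1·0+5·3 = 15
G: 3·7+2·1 = 23 | 5·1+1·8+1·0+5·2 = 23
Z: 3·4+2·7 = 26 | 5·2+1·1+1·0+5·3 = 26
X: 3·7+2·8 = 37 | 5·3+1·6+1·6+5·2 = 37
gcd(3,2,5,1,1,5) = 1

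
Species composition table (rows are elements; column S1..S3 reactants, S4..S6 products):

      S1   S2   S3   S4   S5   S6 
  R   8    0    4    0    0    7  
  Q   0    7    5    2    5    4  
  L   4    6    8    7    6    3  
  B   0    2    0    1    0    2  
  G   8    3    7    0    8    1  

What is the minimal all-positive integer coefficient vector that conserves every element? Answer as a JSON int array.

R: 2·8+5·0+3·4 = 28 | 2·0+6·0+4·7 = 28
Q: 2·0+5·7+3·5 = 50 | 2·2+6·5+4·4 = 50
L: 2·4+5·6+3·8 = 62 | 2·7+6·6+4·3 = 62
B: 2·0+5·2+3·0 = 10 | 2·1+6·0+4·2 = 10
G: 2·8+5·3+3·7 = 52 | 2·0+6·8+4·1 = 52
gcd(2,5,3,2,6,4) = 1

Coefficients: [2, 5, 3, 2, 6, 4]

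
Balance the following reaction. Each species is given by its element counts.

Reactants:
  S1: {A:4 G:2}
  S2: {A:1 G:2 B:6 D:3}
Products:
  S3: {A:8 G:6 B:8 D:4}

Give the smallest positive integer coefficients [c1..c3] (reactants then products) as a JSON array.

Coefficients: [5, 4, 3]

A: 5·4+4·1 = 24 | 3·8 = 24
G: 5·2+4·2 = 18 | 3·6 = 18
B: 5·0+4·6 = 24 | 3·8 = 24
D: 5·0+4·3 = 12 | 3·4 = 12
gcd(5,4,3) = 1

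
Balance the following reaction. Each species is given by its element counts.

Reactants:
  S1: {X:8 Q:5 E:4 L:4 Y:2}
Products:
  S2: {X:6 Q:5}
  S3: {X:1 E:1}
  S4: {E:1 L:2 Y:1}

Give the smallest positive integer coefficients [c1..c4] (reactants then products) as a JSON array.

X: 1·8 = 8 | 1·6+2·1+2·0 = 8
Q: 1·5 = 5 | 1·5+2·0+2·0 = 5
E: 1·4 = 4 | 1·0+2·1+2·1 = 4
L: 1·4 = 4 | 1·0+2·0+2·2 = 4
Y: 1·2 = 2 | 1·0+2·0+2·1 = 2
gcd(1,1,2,2) = 1

Coefficients: [1, 1, 2, 2]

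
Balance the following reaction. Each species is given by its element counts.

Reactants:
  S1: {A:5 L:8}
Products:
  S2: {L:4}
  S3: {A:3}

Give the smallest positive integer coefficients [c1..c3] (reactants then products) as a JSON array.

A: 3·5 = 15 | 6·0+5·3 = 15
L: 3·8 = 24 | 6·4+5·0 = 24
gcd(3,6,5) = 1

Coefficients: [3, 6, 5]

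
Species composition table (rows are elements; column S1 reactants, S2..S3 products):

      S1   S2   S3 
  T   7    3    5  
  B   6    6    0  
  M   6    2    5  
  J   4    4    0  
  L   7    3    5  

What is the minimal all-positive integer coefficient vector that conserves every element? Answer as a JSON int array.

Coefficients: [5, 5, 4]

T: 5·7 = 35 | 5·3+4·5 = 35
B: 5·6 = 30 | 5·6+4·0 = 30
M: 5·6 = 30 | 5·2+4·5 = 30
J: 5·4 = 20 | 5·4+4·0 = 20
L: 5·7 = 35 | 5·3+4·5 = 35
gcd(5,5,4) = 1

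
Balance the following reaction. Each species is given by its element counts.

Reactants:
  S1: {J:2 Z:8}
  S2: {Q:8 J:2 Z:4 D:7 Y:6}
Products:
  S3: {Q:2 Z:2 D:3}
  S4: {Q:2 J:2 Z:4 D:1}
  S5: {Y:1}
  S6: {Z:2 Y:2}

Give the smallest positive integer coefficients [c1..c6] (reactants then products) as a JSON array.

Q: 3·0+2·8 = 16 | 3·2+5·2+6·0+3·0 = 16
J: 3·2+2·2 = 10 | 3·0+5·2+6·0+3·0 = 10
Z: 3·8+2·4 = 32 | 3·2+5·4+6·0+3·2 = 32
D: 3·0+2·7 = 14 | 3·3+5·1+6·0+3·0 = 14
Y: 3·0+2·6 = 12 | 3·0+5·0+6·1+3·2 = 12
gcd(3,2,3,5,6,3) = 1

Coefficients: [3, 2, 3, 5, 6, 3]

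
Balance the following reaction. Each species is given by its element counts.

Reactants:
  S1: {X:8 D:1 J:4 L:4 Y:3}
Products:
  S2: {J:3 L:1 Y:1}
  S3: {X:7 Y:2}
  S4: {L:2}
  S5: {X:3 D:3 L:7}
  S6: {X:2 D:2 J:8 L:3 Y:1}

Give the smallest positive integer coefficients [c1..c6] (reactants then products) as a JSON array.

X: 5·8 = 40 | 4·0+5·7+3·0+1·3+1·2 = 40
D: 5·1 = 5 | 4·0+5·0+3·0+1·3+1·2 = 5
J: 5·4 = 20 | 4·3+5·0+3·0+1·0+1·8 = 20
L: 5·4 = 20 | 4·1+5·0+3·2+1·7+1·3 = 20
Y: 5·3 = 15 | 4·1+5·2+3·0+1·0+1·1 = 15
gcd(5,4,5,3,1,1) = 1

Coefficients: [5, 4, 5, 3, 1, 1]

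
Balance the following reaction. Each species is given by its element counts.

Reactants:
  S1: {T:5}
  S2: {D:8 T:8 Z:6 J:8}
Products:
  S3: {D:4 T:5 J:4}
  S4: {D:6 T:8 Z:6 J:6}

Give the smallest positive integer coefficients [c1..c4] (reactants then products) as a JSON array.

D: 1·0+2·8 = 16 | 1·4+2·6 = 16
T: 1·5+2·8 = 21 | 1·5+2·8 = 21
Z: 1·0+2·6 = 12 | 1·0+2·6 = 12
J: 1·0+2·8 = 16 | 1·4+2·6 = 16
gcd(1,2,1,2) = 1

Coefficients: [1, 2, 1, 2]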